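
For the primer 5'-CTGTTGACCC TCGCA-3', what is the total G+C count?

9

Base counts: A=2, T=4, C=6, G=3
Total G or C: 3 + 6 = 9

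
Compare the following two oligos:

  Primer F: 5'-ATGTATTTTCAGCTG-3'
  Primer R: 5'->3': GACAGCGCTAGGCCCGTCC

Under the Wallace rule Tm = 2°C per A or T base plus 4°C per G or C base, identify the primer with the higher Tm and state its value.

Primer R, 66°C

Primer F: A+T=10, G+C=5 → Tm = 2(10)+4(5) = 40°C
Primer R: A+T=5, G+C=14 → Tm = 2(5)+4(14) = 66°C
40°C vs 66°C → primer R is higher.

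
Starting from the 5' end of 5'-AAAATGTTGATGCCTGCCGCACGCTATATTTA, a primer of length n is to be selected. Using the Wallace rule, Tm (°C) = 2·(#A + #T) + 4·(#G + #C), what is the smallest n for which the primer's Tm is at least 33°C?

First 12 bases: AAAATGTTGATG → Tm = 30°C (< 33°C)
First 13 bases: AAAATGTTGATGC → Tm = 34°C (≥ 33°C)
Each additional base adds 2°C (A/T) or 4°C (G/C), so Tm is non-decreasing in n; n = 13 is the first length to reach 33°C.

n = 13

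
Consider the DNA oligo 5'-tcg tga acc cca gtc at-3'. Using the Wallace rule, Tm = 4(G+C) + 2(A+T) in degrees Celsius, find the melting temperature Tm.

52°C

Scanning the sequence gives A=4, C=6, G=3, T=4.
AT pairs contribute 8, GC pairs contribute 9.
Tm = 2(8) + 4(9) = 16 + 36 = 52°C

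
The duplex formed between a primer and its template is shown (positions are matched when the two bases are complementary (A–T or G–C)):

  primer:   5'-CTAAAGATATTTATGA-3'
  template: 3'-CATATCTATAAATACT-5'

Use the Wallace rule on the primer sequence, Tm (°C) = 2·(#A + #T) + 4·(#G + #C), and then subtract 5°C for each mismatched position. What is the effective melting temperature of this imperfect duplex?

Primer base counts: A=7, T=6, G=2, C=1 → A+T=13, G+C=3
Perfect-match Tm = 2(13) + 4(3) = 26 + 12 = 38°C
Mismatches (positions where the bases are not complementary): 2 (at positions 1, 4)
Effective Tm = 38 − 2×5 = 38 − 10 = 28°C

28°C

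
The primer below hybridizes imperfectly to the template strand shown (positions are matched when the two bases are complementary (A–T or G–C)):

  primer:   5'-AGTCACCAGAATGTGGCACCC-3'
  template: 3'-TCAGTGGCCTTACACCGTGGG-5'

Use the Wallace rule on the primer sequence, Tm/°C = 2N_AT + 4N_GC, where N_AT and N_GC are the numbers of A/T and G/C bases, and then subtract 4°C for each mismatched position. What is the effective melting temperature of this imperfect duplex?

Primer base counts: A=6, T=3, G=5, C=7 → A+T=9, G+C=12
Perfect-match Tm = 2(9) + 4(12) = 18 + 48 = 66°C
Mismatches (positions where the bases are not complementary): 1 (at position 8)
Effective Tm = 66 − 1×4 = 66 − 4 = 62°C

62°C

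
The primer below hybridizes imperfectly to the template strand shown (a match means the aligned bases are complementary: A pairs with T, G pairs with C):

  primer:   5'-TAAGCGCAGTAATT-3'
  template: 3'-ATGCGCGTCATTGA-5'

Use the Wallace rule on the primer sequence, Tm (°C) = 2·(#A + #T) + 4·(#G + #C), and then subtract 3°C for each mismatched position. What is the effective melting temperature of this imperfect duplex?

Primer base counts: A=5, T=4, G=3, C=2 → A+T=9, G+C=5
Perfect-match Tm = 2(9) + 4(5) = 18 + 20 = 38°C
Mismatches (positions where the bases are not complementary): 2 (at positions 3, 13)
Effective Tm = 38 − 2×3 = 38 − 6 = 32°C

32°C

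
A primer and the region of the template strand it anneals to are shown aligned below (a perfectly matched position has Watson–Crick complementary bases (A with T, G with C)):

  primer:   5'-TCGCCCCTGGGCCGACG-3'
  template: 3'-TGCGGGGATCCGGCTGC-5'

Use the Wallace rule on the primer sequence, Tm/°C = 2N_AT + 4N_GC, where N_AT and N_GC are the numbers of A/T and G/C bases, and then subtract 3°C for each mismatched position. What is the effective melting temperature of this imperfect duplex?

Primer base counts: A=1, T=2, G=6, C=8 → A+T=3, G+C=14
Perfect-match Tm = 2(3) + 4(14) = 6 + 56 = 62°C
Mismatches (positions where the bases are not complementary): 2 (at positions 1, 9)
Effective Tm = 62 − 2×3 = 62 − 6 = 56°C

56°C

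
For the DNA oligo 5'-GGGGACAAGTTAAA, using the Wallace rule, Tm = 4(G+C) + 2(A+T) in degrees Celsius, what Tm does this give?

T=2, C=1, G=5, A=6
AT pairs contribute 8, GC pairs contribute 6.
Tm = 2×8 + 4×6 = 40°C

40°C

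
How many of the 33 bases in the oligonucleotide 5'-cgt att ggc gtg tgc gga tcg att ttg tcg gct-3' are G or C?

T=12, C=6, A=3, G=12
G+C = 12 + 6 = 18

18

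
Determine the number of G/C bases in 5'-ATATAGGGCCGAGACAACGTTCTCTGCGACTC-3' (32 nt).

17

Scanning the sequence gives A=8, T=7, G=8, C=9.
G+C = 8 + 9 = 17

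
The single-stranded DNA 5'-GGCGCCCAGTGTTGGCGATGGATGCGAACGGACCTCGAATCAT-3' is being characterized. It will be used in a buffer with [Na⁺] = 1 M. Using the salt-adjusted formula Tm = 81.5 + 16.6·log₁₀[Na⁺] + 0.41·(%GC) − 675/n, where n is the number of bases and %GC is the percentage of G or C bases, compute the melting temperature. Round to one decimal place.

90.6°C

Length n = 43. Scanning the sequence gives C=11, G=15, A=9, T=8.
G+C = 26, so %GC = 26/43 × 100 = 60.465%
Salt term: 16.6 × (0) = 0
GC term: 0.41 × 60.465 = 24.791; length term: −675/43 = −15.698
Tm = 81.5 + (0) + 24.791 − 15.698 = 90.593 → 90.6°C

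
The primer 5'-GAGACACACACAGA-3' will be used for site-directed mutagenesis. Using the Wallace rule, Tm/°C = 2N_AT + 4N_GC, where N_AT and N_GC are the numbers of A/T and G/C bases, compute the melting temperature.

Counting bases: C=4, A=7, G=3, T=0
A+T = 7, G+C = 7
Tm = 2(7) + 4(7) = 14 + 28 = 42°C

42°C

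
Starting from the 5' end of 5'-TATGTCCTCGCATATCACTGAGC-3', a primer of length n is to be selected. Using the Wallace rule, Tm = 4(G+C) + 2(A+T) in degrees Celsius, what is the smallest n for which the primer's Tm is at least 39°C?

n = 14

First 13 bases: TATGTCCTCGCAT → Tm = 38°C (< 39°C)
First 14 bases: TATGTCCTCGCATA → Tm = 40°C (≥ 39°C)
Since every base adds ≥2°C, Tm only increases with n, so the threshold is first crossed at n = 14.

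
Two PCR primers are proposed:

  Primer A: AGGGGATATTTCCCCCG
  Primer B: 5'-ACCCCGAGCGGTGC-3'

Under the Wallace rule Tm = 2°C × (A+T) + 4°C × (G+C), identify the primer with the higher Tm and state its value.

Primer A, 54°C

Primer A: A+T=7, G+C=10 → Tm = 2(7)+4(10) = 54°C
Primer B: A+T=3, G+C=11 → Tm = 2(3)+4(11) = 50°C
54°C vs 50°C → primer A is higher.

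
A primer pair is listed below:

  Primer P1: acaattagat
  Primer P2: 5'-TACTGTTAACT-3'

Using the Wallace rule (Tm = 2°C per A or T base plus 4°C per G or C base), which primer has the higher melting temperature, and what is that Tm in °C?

Primer P1: A+T=8, G+C=2 → Tm = 2(8)+4(2) = 24°C
Primer P2: A+T=8, G+C=3 → Tm = 2(8)+4(3) = 28°C
24°C vs 28°C → primer P2 is higher.

Primer P2, 28°C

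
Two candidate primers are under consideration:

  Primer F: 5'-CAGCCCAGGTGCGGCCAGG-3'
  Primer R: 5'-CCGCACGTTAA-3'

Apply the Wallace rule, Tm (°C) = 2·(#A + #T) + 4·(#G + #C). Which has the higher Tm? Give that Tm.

Primer F, 68°C

Primer F: A+T=4, G+C=15 → Tm = 2(4)+4(15) = 68°C
Primer R: A+T=5, G+C=6 → Tm = 2(5)+4(6) = 34°C
68°C vs 34°C → primer F is higher.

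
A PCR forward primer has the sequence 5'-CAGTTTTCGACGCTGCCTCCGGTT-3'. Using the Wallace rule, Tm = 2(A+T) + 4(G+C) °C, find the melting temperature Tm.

Counting bases: T=8, G=6, A=2, C=8
AT pairs contribute 10, GC pairs contribute 14.
Tm = 2(10) + 4(14) = 20 + 56 = 76°C

76°C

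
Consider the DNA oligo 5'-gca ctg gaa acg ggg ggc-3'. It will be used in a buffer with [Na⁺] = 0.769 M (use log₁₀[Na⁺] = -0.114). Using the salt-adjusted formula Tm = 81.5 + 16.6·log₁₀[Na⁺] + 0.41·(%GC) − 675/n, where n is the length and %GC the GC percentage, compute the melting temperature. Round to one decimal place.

Length n = 18. Scanning the sequence gives G=9, A=4, C=4, T=1.
G+C = 13, so %GC = 13/18 × 100 = 72.222%
Salt term: 16.6 × (-0.114) = -1.892
GC term: 0.41 × 72.222 = 29.611; length term: −675/18 = −37.5
Tm = 81.5 + (-1.892) + 29.611 − 37.5 = 71.719 → 71.7°C

71.7°C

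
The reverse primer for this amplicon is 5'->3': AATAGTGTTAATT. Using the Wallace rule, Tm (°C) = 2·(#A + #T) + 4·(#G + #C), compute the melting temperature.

30°C

Base counts: G=2, T=6, A=5, C=0
So N_AT = 11 and N_GC = 2.
Tm = 2×11 + 4×2 = 30°C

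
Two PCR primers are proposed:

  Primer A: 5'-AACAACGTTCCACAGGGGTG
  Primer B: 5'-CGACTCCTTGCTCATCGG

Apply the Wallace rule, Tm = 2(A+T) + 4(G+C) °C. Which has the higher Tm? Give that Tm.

Primer A: A+T=9, G+C=11 → Tm = 2(9)+4(11) = 62°C
Primer B: A+T=7, G+C=11 → Tm = 2(7)+4(11) = 58°C
62°C vs 58°C → primer A is higher.

Primer A, 62°C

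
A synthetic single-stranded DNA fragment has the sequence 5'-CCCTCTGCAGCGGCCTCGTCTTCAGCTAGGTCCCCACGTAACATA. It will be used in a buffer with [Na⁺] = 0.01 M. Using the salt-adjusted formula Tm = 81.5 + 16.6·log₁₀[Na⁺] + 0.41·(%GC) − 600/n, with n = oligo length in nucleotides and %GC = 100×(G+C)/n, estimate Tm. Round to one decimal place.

59.6°C

Length n = 45. Counting bases: T=10, C=18, A=8, G=9
G+C = 27, so %GC = 27/45 × 100 = 60%
Salt term: 16.6 × (-2) = -33.2
GC term: 0.41 × 60 = 24.6; length term: −600/45 = −13.333
Tm = 81.5 + (-33.2) + 24.6 − 13.333 = 59.567 → 59.6°C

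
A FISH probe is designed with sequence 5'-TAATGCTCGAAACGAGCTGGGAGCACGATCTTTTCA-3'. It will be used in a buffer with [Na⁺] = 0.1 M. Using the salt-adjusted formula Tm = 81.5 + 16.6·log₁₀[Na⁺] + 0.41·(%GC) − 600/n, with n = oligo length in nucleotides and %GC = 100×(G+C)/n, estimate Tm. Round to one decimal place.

67.6°C

Length n = 36. A=10, T=9, C=8, G=9
G+C = 17, so %GC = 17/36 × 100 = 47.222%
Salt term: 16.6 × (-1) = -16.6
GC term: 0.41 × 47.222 = 19.361; length term: −600/36 = −16.667
Tm = 81.5 + (-16.6) + 19.361 − 16.667 = 67.594 → 67.6°C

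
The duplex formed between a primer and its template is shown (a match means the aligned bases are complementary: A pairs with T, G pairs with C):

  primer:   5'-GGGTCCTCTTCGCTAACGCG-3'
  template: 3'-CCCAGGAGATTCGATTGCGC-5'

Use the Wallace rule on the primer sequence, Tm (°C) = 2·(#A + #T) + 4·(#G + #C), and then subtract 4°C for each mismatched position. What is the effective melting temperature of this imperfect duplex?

Primer base counts: A=2, T=5, G=6, C=7 → A+T=7, G+C=13
Perfect-match Tm = 2(7) + 4(13) = 14 + 52 = 66°C
Mismatches (positions where the bases are not complementary): 2 (at positions 10, 11)
Effective Tm = 66 − 2×4 = 66 − 8 = 58°C

58°C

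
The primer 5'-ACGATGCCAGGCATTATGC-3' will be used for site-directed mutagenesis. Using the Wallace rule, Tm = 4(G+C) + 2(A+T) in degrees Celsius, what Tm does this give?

Base counts: A=5, G=5, T=4, C=5
A+T = 9, G+C = 10
Tm = 2(9) + 4(10) = 18 + 40 = 58°C

58°C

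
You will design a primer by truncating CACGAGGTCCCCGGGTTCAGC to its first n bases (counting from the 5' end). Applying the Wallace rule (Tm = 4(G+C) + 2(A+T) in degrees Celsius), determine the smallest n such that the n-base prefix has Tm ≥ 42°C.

n = 12

First 11 bases: CACGAGGTCCC → Tm = 38°C (< 42°C)
First 12 bases: CACGAGGTCCCC → Tm = 42°C (≥ 42°C)
Each additional base adds 2°C (A/T) or 4°C (G/C), so Tm is non-decreasing in n; n = 12 is the first length to reach 42°C.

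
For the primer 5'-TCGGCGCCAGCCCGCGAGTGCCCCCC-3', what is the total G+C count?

Base counts: A=2, C=14, G=8, T=2
Total G or C: 8 + 14 = 22

22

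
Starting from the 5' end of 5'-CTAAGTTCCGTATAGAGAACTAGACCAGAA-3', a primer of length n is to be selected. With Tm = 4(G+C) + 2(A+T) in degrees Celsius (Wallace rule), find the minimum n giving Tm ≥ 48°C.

First 16 bases: CTAAGTTCCGTATAGA → Tm = 44°C (< 48°C)
First 17 bases: CTAAGTTCCGTATAGAG → Tm = 48°C (≥ 48°C)
Since every base adds ≥2°C, Tm only increases with n, so the threshold is first crossed at n = 17.

n = 17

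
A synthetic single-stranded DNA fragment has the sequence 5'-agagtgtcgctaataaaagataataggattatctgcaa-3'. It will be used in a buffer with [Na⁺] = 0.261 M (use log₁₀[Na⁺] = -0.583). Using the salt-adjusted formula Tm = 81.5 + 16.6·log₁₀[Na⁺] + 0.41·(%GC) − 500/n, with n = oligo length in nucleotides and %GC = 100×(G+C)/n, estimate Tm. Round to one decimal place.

71.6°C

Length n = 38. Base counts: C=4, A=16, T=10, G=8
G+C = 12, so %GC = 12/38 × 100 = 31.579%
Salt term: 16.6 × (-0.583) = -9.678
GC term: 0.41 × 31.579 = 12.947; length term: −500/38 = −13.158
Tm = 81.5 + (-9.678) + 12.947 − 13.158 = 71.611 → 71.6°C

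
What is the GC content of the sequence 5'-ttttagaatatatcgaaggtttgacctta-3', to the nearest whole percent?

G=5, C=3, T=12, A=9
G+C = 5 + 3 = 8 out of 29 bases
%GC = 8/29 × 100 = 27.59% ≈ 28%

28%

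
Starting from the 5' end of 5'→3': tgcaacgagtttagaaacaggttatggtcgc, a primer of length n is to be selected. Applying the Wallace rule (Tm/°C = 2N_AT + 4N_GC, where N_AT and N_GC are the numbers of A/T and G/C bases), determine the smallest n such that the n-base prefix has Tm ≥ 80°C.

n = 29

First 28 bases: TGCAACGAGTTTAGAAACAGGTTATGGT → Tm = 78°C (< 80°C)
First 29 bases: TGCAACGAGTTTAGAAACAGGTTATGGTC → Tm = 82°C (≥ 80°C)
Each additional base adds 2°C (A/T) or 4°C (G/C), so Tm is non-decreasing in n; n = 29 is the first length to reach 80°C.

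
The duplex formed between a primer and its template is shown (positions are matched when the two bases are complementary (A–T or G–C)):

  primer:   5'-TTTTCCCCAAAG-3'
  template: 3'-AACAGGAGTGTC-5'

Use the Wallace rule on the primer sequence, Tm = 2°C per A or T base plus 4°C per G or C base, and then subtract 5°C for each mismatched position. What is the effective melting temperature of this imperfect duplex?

Primer base counts: A=3, T=4, G=1, C=4 → A+T=7, G+C=5
Perfect-match Tm = 2(7) + 4(5) = 14 + 20 = 34°C
Mismatches (positions where the bases are not complementary): 3 (at positions 3, 7, 10)
Effective Tm = 34 − 3×5 = 34 − 15 = 19°C

19°C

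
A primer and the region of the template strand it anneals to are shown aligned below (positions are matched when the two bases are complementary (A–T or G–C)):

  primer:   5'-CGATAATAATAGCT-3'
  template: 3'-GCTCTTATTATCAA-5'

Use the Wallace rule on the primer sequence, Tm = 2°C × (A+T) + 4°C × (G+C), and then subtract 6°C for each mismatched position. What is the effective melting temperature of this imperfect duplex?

24°C

Primer base counts: A=6, T=4, G=2, C=2 → A+T=10, G+C=4
Perfect-match Tm = 2(10) + 4(4) = 20 + 16 = 36°C
Mismatches (positions where the bases are not complementary): 2 (at positions 4, 13)
Effective Tm = 36 − 2×6 = 36 − 12 = 24°C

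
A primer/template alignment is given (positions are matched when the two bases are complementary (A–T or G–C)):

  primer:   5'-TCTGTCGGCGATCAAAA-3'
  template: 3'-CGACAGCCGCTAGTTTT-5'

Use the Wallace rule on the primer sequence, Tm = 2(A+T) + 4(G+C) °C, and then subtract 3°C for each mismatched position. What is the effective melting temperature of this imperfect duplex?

47°C

Primer base counts: A=5, T=4, G=4, C=4 → A+T=9, G+C=8
Perfect-match Tm = 2(9) + 4(8) = 18 + 32 = 50°C
Mismatches (positions where the bases are not complementary): 1 (at position 1)
Effective Tm = 50 − 1×3 = 50 − 3 = 47°C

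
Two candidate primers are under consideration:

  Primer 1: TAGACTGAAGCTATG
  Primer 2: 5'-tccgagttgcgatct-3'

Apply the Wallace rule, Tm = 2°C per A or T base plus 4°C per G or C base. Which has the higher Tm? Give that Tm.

Primer 2, 46°C

Primer 1: A+T=9, G+C=6 → Tm = 2(9)+4(6) = 42°C
Primer 2: A+T=7, G+C=8 → Tm = 2(7)+4(8) = 46°C
42°C vs 46°C → primer 2 is higher.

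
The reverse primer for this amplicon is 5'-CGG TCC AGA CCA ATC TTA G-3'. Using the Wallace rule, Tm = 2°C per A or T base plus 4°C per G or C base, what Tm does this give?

Base counts: C=6, G=4, A=5, T=4
AT pairs contribute 9, GC pairs contribute 10.
Tm = 2(9) + 4(10) = 18 + 40 = 58°C

58°C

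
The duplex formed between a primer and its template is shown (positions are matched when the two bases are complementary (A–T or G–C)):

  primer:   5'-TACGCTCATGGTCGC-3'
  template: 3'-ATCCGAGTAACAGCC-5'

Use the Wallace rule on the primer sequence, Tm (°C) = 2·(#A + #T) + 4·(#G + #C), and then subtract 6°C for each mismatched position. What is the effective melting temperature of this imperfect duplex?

30°C

Primer base counts: A=2, T=4, G=4, C=5 → A+T=6, G+C=9
Perfect-match Tm = 2(6) + 4(9) = 12 + 36 = 48°C
Mismatches (positions where the bases are not complementary): 3 (at positions 3, 10, 15)
Effective Tm = 48 − 3×6 = 48 − 18 = 30°C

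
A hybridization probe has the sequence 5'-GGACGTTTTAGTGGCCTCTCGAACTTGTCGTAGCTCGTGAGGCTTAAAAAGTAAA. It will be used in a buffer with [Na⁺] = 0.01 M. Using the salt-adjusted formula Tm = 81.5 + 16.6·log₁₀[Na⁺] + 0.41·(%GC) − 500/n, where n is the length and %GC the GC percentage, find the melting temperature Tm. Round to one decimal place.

Length n = 55. Counting bases: C=10, G=15, T=16, A=14
G+C = 25, so %GC = 25/55 × 100 = 45.455%
Salt term: 16.6 × (-2) = -33.2
GC term: 0.41 × 45.455 = 18.637; length term: −500/55 = −9.091
Tm = 81.5 + (-33.2) + 18.637 − 9.091 = 57.846 → 57.8°C

57.8°C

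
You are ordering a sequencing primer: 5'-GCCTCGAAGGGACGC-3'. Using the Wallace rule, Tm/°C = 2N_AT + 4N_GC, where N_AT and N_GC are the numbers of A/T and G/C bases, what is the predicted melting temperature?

52°C

Base counts: C=5, T=1, G=6, A=3
So N_AT = 4 and N_GC = 11.
Tm = 2×4 + 4×11 = 52°C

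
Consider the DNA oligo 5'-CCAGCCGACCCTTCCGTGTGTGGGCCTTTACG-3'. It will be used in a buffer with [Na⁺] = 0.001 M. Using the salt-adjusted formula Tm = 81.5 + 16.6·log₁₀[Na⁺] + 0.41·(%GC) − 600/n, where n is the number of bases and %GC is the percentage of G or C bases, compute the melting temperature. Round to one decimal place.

Length n = 32. Base counts: G=9, C=12, A=3, T=8
G+C = 21, so %GC = 21/32 × 100 = 65.625%
Salt term: 16.6 × (-3) = -49.8
GC term: 0.41 × 65.625 = 26.906; length term: −600/32 = −18.75
Tm = 81.5 + (-49.8) + 26.906 − 18.75 = 39.856 → 39.9°C

39.9°C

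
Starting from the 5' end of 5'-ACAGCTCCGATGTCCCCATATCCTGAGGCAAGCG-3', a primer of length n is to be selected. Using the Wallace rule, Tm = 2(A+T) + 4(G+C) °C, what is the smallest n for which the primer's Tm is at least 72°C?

First 22 bases: ACAGCTCCGATGTCCCCATATC → Tm = 68°C (< 72°C)
First 23 bases: ACAGCTCCGATGTCCCCATATCC → Tm = 72°C (≥ 72°C)
Each additional base adds 2°C (A/T) or 4°C (G/C), so Tm is non-decreasing in n; n = 23 is the first length to reach 72°C.

n = 23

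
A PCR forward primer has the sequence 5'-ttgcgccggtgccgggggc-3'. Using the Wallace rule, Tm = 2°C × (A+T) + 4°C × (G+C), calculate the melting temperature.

G=10, C=6, A=0, T=3
AT pairs contribute 3, GC pairs contribute 16.
Tm = 2(3) + 4(16) = 6 + 64 = 70°C

70°C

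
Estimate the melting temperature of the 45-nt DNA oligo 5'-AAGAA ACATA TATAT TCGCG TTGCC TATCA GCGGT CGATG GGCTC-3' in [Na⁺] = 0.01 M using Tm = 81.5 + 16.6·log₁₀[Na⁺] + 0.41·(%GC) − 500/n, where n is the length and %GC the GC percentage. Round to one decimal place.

Length n = 45. Scanning the sequence gives T=12, C=10, G=11, A=12.
G+C = 21, so %GC = 21/45 × 100 = 46.667%
Salt term: 16.6 × (-2) = -33.2
GC term: 0.41 × 46.667 = 19.133; length term: −500/45 = −11.111
Tm = 81.5 + (-33.2) + 19.133 − 11.111 = 56.322 → 56.3°C

56.3°C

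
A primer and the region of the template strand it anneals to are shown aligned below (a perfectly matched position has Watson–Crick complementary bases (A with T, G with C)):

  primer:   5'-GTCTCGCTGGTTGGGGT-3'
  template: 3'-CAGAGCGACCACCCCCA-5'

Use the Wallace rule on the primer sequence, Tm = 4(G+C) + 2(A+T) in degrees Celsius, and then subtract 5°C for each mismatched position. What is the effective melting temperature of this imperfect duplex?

Primer base counts: A=0, T=6, G=8, C=3 → A+T=6, G+C=11
Perfect-match Tm = 2(6) + 4(11) = 12 + 44 = 56°C
Mismatches (positions where the bases are not complementary): 1 (at position 12)
Effective Tm = 56 − 1×5 = 56 − 5 = 51°C

51°C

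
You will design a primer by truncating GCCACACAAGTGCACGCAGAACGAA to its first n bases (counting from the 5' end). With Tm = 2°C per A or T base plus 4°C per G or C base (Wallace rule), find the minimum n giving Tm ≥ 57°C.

n = 18

First 17 bases: GCCACACAAGTGCACGC → Tm = 56°C (< 57°C)
First 18 bases: GCCACACAAGTGCACGCA → Tm = 58°C (≥ 57°C)
Each additional base adds 2°C (A/T) or 4°C (G/C), so Tm is non-decreasing in n; n = 18 is the first length to reach 57°C.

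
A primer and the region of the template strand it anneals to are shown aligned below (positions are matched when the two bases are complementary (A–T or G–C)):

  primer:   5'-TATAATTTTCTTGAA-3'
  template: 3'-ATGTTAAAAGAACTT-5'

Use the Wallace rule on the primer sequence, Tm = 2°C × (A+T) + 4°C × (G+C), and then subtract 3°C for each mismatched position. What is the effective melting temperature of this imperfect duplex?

31°C

Primer base counts: A=5, T=8, G=1, C=1 → A+T=13, G+C=2
Perfect-match Tm = 2(13) + 4(2) = 26 + 8 = 34°C
Mismatches (positions where the bases are not complementary): 1 (at position 3)
Effective Tm = 34 − 1×3 = 34 − 3 = 31°C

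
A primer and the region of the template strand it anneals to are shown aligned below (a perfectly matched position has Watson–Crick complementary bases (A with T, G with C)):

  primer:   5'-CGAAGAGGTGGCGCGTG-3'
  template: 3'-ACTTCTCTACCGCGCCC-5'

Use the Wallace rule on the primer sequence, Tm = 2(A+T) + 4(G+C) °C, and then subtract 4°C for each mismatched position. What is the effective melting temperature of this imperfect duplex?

46°C

Primer base counts: A=3, T=2, G=9, C=3 → A+T=5, G+C=12
Perfect-match Tm = 2(5) + 4(12) = 10 + 48 = 58°C
Mismatches (positions where the bases are not complementary): 3 (at positions 1, 8, 16)
Effective Tm = 58 − 3×4 = 58 − 12 = 46°C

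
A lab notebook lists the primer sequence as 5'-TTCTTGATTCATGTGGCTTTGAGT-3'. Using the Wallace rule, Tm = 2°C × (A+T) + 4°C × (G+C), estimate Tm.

66°C

A=3, G=6, T=12, C=3
A+T = 15, G+C = 9
Tm = 2(15) + 4(9) = 30 + 36 = 66°C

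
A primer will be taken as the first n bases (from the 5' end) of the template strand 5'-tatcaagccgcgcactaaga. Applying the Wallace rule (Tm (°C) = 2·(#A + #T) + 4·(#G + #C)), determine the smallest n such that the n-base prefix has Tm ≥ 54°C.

First 17 bases: TATCAAGCCGCGCACTA → Tm = 52°C (< 54°C)
First 18 bases: TATCAAGCCGCGCACTAA → Tm = 54°C (≥ 54°C)
Since every base adds ≥2°C, Tm only increases with n, so the threshold is first crossed at n = 18.

n = 18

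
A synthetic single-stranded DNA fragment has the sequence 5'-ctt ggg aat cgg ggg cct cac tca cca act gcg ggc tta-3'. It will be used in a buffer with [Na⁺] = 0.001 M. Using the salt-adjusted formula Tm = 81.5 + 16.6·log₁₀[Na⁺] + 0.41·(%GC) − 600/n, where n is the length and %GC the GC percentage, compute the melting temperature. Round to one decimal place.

41.5°C

Length n = 39. Base counts: T=8, G=12, C=12, A=7
G+C = 24, so %GC = 24/39 × 100 = 61.538%
Salt term: 16.6 × (-3) = -49.8
GC term: 0.41 × 61.538 = 25.231; length term: −600/39 = −15.385
Tm = 81.5 + (-49.8) + 25.231 − 15.385 = 41.546 → 41.5°C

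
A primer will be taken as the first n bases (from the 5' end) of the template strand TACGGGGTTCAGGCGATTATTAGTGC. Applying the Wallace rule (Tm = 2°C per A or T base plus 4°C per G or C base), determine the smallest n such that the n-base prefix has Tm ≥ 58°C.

First 18 bases: TACGGGGTTCAGGCGATT → Tm = 56°C (< 58°C)
First 19 bases: TACGGGGTTCAGGCGATTA → Tm = 58°C (≥ 58°C)
Since every base adds ≥2°C, Tm only increases with n, so the threshold is first crossed at n = 19.

n = 19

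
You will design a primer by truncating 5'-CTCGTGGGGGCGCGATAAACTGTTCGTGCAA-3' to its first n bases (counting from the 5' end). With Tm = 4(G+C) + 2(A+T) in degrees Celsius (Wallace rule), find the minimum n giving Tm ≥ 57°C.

n = 17

First 16 bases: CTCGTGGGGGCGCGAT → Tm = 56°C (< 57°C)
First 17 bases: CTCGTGGGGGCGCGATA → Tm = 58°C (≥ 57°C)
Since every base adds ≥2°C, Tm only increases with n, so the threshold is first crossed at n = 17.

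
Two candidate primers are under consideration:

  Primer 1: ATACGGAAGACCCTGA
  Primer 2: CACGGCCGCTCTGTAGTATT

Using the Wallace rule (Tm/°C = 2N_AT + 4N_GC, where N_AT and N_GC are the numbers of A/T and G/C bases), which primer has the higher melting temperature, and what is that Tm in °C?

Primer 1: A+T=8, G+C=8 → Tm = 2(8)+4(8) = 48°C
Primer 2: A+T=9, G+C=11 → Tm = 2(9)+4(11) = 62°C
48°C vs 62°C → primer 2 is higher.

Primer 2, 62°C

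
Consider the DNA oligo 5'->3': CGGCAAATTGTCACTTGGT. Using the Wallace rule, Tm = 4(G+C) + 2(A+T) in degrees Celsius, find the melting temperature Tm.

56°C

Base counts: T=6, G=5, C=4, A=4
A+T = 10, G+C = 9
Tm = 2(10) + 4(9) = 20 + 36 = 56°C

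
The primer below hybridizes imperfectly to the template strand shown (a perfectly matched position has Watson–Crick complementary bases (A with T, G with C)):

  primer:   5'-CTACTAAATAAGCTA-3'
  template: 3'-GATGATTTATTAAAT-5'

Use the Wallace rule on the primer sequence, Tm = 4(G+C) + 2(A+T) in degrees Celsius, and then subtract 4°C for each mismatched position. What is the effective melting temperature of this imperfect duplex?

Primer base counts: A=7, T=4, G=1, C=3 → A+T=11, G+C=4
Perfect-match Tm = 2(11) + 4(4) = 22 + 16 = 38°C
Mismatches (positions where the bases are not complementary): 2 (at positions 12, 13)
Effective Tm = 38 − 2×4 = 38 − 8 = 30°C

30°C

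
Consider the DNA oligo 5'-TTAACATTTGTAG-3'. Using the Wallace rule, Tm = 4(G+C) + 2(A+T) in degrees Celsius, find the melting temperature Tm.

C=1, G=2, T=6, A=4
So N_AT = 10 and N_GC = 3.
Tm = 2(10) + 4(3) = 20 + 12 = 32°C

32°C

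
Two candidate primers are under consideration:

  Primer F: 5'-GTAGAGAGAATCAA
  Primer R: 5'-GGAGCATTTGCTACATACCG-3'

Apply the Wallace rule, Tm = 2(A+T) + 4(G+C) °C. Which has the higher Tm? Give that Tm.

Primer F: A+T=9, G+C=5 → Tm = 2(9)+4(5) = 38°C
Primer R: A+T=10, G+C=10 → Tm = 2(10)+4(10) = 60°C
38°C vs 60°C → primer R is higher.

Primer R, 60°C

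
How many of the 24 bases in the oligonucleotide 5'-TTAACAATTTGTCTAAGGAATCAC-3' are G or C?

Base counts: C=4, G=3, T=8, A=9
G+C = 3 + 4 = 7

7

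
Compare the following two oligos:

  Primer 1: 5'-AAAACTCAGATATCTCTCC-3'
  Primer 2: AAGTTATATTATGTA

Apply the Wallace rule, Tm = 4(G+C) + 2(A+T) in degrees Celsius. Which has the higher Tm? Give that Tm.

Primer 1: A+T=12, G+C=7 → Tm = 2(12)+4(7) = 52°C
Primer 2: A+T=13, G+C=2 → Tm = 2(13)+4(2) = 34°C
52°C vs 34°C → primer 1 is higher.

Primer 1, 52°C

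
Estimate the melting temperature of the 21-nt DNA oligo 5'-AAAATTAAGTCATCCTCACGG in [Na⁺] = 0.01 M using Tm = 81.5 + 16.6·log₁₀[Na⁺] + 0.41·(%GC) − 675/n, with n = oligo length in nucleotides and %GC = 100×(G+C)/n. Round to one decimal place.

Length n = 21. Counting bases: A=8, C=5, T=5, G=3
G+C = 8, so %GC = 8/21 × 100 = 38.095%
Salt term: 16.6 × (-2) = -33.2
GC term: 0.41 × 38.095 = 15.619; length term: −675/21 = −32.143
Tm = 81.5 + (-33.2) + 15.619 − 32.143 = 31.776 → 31.8°C

31.8°C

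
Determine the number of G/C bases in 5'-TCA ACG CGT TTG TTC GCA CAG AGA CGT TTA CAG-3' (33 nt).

16

Base counts: C=8, T=9, G=8, A=8
G+C = 8 + 8 = 16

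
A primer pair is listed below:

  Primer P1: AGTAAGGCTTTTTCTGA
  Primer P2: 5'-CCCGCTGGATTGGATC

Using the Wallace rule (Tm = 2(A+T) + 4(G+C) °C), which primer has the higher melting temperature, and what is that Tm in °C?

Primer P1: A+T=11, G+C=6 → Tm = 2(11)+4(6) = 46°C
Primer P2: A+T=6, G+C=10 → Tm = 2(6)+4(10) = 52°C
46°C vs 52°C → primer P2 is higher.

Primer P2, 52°C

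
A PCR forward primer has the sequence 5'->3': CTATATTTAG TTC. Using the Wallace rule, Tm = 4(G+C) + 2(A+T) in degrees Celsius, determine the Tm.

Scanning the sequence gives T=7, C=2, A=3, G=1.
AT pairs contribute 10, GC pairs contribute 3.
Tm = 2(10) + 4(3) = 20 + 12 = 32°C

32°C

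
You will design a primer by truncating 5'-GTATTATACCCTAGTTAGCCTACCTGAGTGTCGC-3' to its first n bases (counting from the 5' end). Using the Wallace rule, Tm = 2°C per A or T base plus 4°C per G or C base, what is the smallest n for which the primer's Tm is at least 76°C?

First 26 bases: GTATTATACCCTAGTTAGCCTACCTG → Tm = 74°C (< 76°C)
First 27 bases: GTATTATACCCTAGTTAGCCTACCTGA → Tm = 76°C (≥ 76°C)
Each additional base adds 2°C (A/T) or 4°C (G/C), so Tm is non-decreasing in n; n = 27 is the first length to reach 76°C.

n = 27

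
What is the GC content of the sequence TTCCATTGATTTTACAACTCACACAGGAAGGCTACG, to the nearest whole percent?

Counting bases: T=10, A=11, C=9, G=6
G+C = 6 + 9 = 15 out of 36 bases
%GC = 15/36 × 100 = 41.67% ≈ 42%

42%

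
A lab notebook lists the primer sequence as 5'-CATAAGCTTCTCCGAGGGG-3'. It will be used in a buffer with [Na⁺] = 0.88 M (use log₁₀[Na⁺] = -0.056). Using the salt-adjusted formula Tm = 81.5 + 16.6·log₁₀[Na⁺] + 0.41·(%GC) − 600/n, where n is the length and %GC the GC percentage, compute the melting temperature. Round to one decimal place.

72.7°C

Length n = 19. Scanning the sequence gives A=4, C=5, G=6, T=4.
G+C = 11, so %GC = 11/19 × 100 = 57.895%
Salt term: 16.6 × (-0.056) = -0.93
GC term: 0.41 × 57.895 = 23.737; length term: −600/19 = −31.579
Tm = 81.5 + (-0.93) + 23.737 − 31.579 = 72.728 → 72.7°C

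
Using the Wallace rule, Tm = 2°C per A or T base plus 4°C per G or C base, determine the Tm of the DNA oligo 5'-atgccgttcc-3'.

32°C

G=2, C=4, T=3, A=1
AT pairs contribute 4, GC pairs contribute 6.
Tm = 2×4 + 4×6 = 32°C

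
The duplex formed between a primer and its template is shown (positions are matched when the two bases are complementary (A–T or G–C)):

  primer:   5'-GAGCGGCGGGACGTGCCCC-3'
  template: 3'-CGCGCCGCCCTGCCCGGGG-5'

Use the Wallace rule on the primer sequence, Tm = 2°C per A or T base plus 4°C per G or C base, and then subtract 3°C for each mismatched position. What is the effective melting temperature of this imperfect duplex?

Primer base counts: A=2, T=1, G=9, C=7 → A+T=3, G+C=16
Perfect-match Tm = 2(3) + 4(16) = 6 + 64 = 70°C
Mismatches (positions where the bases are not complementary): 2 (at positions 2, 14)
Effective Tm = 70 − 2×3 = 70 − 6 = 64°C

64°C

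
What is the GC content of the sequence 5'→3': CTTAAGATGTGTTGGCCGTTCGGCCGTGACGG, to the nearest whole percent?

Counting bases: G=12, A=4, T=9, C=7
G+C = 12 + 7 = 19 out of 32 bases
%GC = 19/32 × 100 = 59.38% ≈ 59%

59%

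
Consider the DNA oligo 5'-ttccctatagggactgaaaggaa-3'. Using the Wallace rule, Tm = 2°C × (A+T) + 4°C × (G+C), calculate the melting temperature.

66°C

Scanning the sequence gives T=5, C=4, A=8, G=6.
A+T = 13, G+C = 10
Tm = 4·10 + 2·13 = 40 + 26 = 66°C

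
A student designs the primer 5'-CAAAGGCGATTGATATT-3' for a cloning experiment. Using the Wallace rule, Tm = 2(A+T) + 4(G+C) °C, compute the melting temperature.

46°C

T=5, C=2, G=4, A=6
AT pairs contribute 11, GC pairs contribute 6.
Tm = 2×11 + 4×6 = 46°C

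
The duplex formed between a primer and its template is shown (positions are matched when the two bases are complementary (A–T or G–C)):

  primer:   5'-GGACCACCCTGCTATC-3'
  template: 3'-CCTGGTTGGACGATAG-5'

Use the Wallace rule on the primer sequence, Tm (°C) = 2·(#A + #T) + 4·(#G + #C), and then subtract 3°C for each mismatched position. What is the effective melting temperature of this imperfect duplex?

49°C

Primer base counts: A=3, T=3, G=3, C=7 → A+T=6, G+C=10
Perfect-match Tm = 2(6) + 4(10) = 12 + 40 = 52°C
Mismatches (positions where the bases are not complementary): 1 (at position 7)
Effective Tm = 52 − 1×3 = 52 − 3 = 49°C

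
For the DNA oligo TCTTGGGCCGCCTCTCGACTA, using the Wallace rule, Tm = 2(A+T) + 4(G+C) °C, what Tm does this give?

68°C

Base counts: T=6, C=8, G=5, A=2
So N_AT = 8 and N_GC = 13.
Tm = 4·13 + 2·8 = 52 + 16 = 68°C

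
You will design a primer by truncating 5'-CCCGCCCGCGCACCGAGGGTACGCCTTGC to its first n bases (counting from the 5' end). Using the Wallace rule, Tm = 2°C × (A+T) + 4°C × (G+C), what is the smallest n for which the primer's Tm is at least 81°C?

First 22 bases: CCCGCCCGCGCACCGAGGGTAC → Tm = 80°C (< 81°C)
First 23 bases: CCCGCCCGCGCACCGAGGGTACG → Tm = 84°C (≥ 81°C)
Since every base adds ≥2°C, Tm only increases with n, so the threshold is first crossed at n = 23.

n = 23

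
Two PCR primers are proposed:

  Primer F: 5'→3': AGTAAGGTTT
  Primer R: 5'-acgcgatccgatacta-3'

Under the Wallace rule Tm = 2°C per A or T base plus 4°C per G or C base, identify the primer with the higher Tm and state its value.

Primer R, 48°C

Primer F: A+T=7, G+C=3 → Tm = 2(7)+4(3) = 26°C
Primer R: A+T=8, G+C=8 → Tm = 2(8)+4(8) = 48°C
26°C vs 48°C → primer R is higher.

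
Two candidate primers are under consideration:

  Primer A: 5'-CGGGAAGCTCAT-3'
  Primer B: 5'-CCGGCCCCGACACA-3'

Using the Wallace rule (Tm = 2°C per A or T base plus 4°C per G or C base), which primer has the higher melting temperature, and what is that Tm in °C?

Primer B, 50°C

Primer A: A+T=5, G+C=7 → Tm = 2(5)+4(7) = 38°C
Primer B: A+T=3, G+C=11 → Tm = 2(3)+4(11) = 50°C
38°C vs 50°C → primer B is higher.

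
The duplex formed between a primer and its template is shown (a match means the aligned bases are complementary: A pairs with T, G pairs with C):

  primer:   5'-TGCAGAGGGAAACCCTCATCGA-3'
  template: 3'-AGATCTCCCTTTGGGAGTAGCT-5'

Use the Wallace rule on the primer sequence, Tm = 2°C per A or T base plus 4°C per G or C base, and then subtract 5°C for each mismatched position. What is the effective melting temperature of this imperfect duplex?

Primer base counts: A=7, T=3, G=6, C=6 → A+T=10, G+C=12
Perfect-match Tm = 2(10) + 4(12) = 20 + 48 = 68°C
Mismatches (positions where the bases are not complementary): 2 (at positions 2, 3)
Effective Tm = 68 − 2×5 = 68 − 10 = 58°C

58°C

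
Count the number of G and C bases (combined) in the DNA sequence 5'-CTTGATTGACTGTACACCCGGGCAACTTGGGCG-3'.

Counting bases: C=9, G=10, A=6, T=8
Total G or C: 10 + 9 = 19

19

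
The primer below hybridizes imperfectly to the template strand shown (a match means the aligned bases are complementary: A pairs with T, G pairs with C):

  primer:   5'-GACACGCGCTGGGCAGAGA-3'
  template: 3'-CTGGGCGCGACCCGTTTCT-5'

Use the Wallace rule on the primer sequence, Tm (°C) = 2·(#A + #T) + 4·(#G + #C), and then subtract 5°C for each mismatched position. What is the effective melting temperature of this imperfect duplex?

Primer base counts: A=5, T=1, G=8, C=5 → A+T=6, G+C=13
Perfect-match Tm = 2(6) + 4(13) = 12 + 52 = 64°C
Mismatches (positions where the bases are not complementary): 2 (at positions 4, 16)
Effective Tm = 64 − 2×5 = 64 − 10 = 54°C

54°C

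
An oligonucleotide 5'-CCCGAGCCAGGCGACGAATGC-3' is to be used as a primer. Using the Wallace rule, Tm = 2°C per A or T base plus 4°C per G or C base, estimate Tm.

72°C

Scanning the sequence gives T=1, G=7, C=8, A=5.
So N_AT = 6 and N_GC = 15.
Tm = 2(6) + 4(15) = 12 + 60 = 72°C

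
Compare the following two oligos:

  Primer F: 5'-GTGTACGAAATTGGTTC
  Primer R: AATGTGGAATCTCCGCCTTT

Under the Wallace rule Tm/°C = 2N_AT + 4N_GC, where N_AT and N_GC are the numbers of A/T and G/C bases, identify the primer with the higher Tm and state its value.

Primer R, 58°C

Primer F: A+T=10, G+C=7 → Tm = 2(10)+4(7) = 48°C
Primer R: A+T=11, G+C=9 → Tm = 2(11)+4(9) = 58°C
48°C vs 58°C → primer R is higher.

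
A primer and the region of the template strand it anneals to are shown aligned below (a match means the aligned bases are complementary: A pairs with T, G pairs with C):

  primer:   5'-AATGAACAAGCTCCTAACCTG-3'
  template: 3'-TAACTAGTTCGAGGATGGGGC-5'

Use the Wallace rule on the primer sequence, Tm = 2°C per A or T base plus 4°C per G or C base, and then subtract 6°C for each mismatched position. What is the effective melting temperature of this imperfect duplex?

Primer base counts: A=8, T=4, G=3, C=6 → A+T=12, G+C=9
Perfect-match Tm = 2(12) + 4(9) = 24 + 36 = 60°C
Mismatches (positions where the bases are not complementary): 4 (at positions 2, 6, 17, 20)
Effective Tm = 60 − 4×6 = 60 − 24 = 36°C

36°C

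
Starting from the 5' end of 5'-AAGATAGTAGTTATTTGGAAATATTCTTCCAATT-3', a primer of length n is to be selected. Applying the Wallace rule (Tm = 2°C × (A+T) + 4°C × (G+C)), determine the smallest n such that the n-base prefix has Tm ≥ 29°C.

First 11 bases: AAGATAGTAGT → Tm = 28°C (< 29°C)
First 12 bases: AAGATAGTAGTT → Tm = 30°C (≥ 29°C)
Each additional base adds 2°C (A/T) or 4°C (G/C), so Tm is non-decreasing in n; n = 12 is the first length to reach 29°C.

n = 12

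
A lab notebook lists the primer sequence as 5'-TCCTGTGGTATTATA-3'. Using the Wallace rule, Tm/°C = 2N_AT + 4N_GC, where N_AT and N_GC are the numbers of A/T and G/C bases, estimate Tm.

C=2, T=7, A=3, G=3
AT pairs contribute 10, GC pairs contribute 5.
Tm = 4·5 + 2·10 = 20 + 20 = 40°C

40°C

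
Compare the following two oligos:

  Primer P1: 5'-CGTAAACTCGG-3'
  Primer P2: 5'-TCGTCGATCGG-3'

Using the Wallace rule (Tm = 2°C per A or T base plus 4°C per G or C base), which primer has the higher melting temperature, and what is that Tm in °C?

Primer P1: A+T=5, G+C=6 → Tm = 2(5)+4(6) = 34°C
Primer P2: A+T=4, G+C=7 → Tm = 2(4)+4(7) = 36°C
34°C vs 36°C → primer P2 is higher.

Primer P2, 36°C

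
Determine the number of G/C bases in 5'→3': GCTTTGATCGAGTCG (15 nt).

8

Scanning the sequence gives G=5, C=3, A=2, T=5.
G+C = 5 + 3 = 8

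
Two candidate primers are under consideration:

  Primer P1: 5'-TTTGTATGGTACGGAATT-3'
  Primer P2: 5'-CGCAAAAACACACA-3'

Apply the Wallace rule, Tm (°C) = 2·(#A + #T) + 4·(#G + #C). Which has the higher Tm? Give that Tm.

Primer P1, 48°C

Primer P1: A+T=12, G+C=6 → Tm = 2(12)+4(6) = 48°C
Primer P2: A+T=8, G+C=6 → Tm = 2(8)+4(6) = 40°C
48°C vs 40°C → primer P1 is higher.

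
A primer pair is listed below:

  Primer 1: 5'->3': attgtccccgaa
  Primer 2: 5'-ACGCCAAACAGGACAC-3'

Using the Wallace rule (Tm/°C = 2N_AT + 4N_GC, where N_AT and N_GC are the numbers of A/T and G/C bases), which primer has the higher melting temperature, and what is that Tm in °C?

Primer 1: A+T=6, G+C=6 → Tm = 2(6)+4(6) = 36°C
Primer 2: A+T=7, G+C=9 → Tm = 2(7)+4(9) = 50°C
36°C vs 50°C → primer 2 is higher.

Primer 2, 50°C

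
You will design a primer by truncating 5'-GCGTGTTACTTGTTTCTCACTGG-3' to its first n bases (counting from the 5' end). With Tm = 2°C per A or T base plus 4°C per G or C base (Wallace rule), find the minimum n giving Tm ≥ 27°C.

First 8 bases: GCGTGTTA → Tm = 24°C (< 27°C)
First 9 bases: GCGTGTTAC → Tm = 28°C (≥ 27°C)
Each additional base adds 2°C (A/T) or 4°C (G/C), so Tm is non-decreasing in n; n = 9 is the first length to reach 27°C.

n = 9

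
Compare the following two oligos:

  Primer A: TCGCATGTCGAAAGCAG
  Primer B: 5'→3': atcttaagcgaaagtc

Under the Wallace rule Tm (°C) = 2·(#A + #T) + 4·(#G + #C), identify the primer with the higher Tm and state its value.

Primer A, 52°C

Primer A: A+T=8, G+C=9 → Tm = 2(8)+4(9) = 52°C
Primer B: A+T=10, G+C=6 → Tm = 2(10)+4(6) = 44°C
52°C vs 44°C → primer A is higher.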